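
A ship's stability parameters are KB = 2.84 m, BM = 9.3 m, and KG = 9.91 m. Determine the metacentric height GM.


Formula: GM = KB + BM - KG
Step 1 — KM = KB + BM = 2.84 + 9.3 = 12.14 m
Step 2 — GM = KM - KG = 12.14 - 9.91 = 2.23 m

2.23 m


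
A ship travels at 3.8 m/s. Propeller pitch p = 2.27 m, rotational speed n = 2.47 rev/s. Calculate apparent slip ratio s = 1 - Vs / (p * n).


Formula: s = 1 - Vs / (p * n)
Step 1 — p * n = 2.27 * 2.47 = 5.6069
Step 2 — Vs / (p*n) = 3.8 / 5.6069 = 0.677736 (6 d.p.)
Step 3 — s = 1 - 0.677736 = 0.322264

0.322264


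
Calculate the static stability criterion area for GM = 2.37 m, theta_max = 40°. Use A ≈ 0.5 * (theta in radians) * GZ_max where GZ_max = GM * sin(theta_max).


Formula: GZ_max = GM * sin(theta); Area = 0.5 * theta_rad * GZ_max
Step 1 — GZ_max = 2.37 * sin(40°) = 2.37 * 0.642788 = 1.523408 m
Step 2 — theta_rad = 40 * pi/180 = 0.698132 rad
Step 3 — Area = 0.5 * 0.698132 * 1.523408 ≈ 0.53177 m·rad (5 s.f.)

0.53177 m·rad


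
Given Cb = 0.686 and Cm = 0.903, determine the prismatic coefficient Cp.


Formula: Cp = Cb / Cm
Substituting: Cp = 0.686 / 0.903
Result: Cp ≈ 0.75969 (5 s.f.)

0.75969


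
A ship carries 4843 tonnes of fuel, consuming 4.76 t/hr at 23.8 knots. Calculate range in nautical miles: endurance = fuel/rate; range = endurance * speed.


Formula: endurance = fuel / rate; range = endurance * speed
Step 1 — endurance = 4843 / 4.76 = 1017.437 hours
Step 2 — range = 1017.437 * 23.8 ≈ 24215 nautical miles (5 s.f.)

24215 NM


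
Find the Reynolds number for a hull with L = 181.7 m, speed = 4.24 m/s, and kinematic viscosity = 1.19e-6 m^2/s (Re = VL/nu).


Formula: Re = V * L / nu
Step 1 — V * L = 4.24 * 181.7 = 770.408 m^2/s
Step 2 — Re = 770.408 / 1.19e-6 = 6.47e+08

6.47e+08


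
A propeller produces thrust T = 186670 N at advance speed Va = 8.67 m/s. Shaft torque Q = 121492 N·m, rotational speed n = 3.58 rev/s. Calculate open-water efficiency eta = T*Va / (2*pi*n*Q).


Formula: eta = T * Va / (2 * pi * n * Q)
Step 1 — numerator = T * Va = 186670 * 8.67 = 1618428.9
Step 2 — 2 * pi * n = 2 * pi * 3.58 = 22.493803
Step 3 — denominator = 22.493803 * 121492 = 2732817.11
Step 4 — eta = 1618428.9 / 2732817.11 ≈ 0.59222 (5 s.f.)

0.59222


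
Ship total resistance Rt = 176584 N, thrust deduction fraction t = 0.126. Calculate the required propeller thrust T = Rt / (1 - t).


Formula: T = Rt / (1 - t)
Step 1 — (1 - t) = 1 - 0.126 = 0.874
Step 2 — T = 176584 / 0.874 ≈ 202040 N (5 s.f.)

202040 N


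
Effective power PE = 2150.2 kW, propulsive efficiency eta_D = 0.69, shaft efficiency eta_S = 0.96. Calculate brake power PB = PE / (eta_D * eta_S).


Formula: PB = PE / (eta_D * eta_S)
Step 1 — combined efficiency = eta_D * eta_S = 0.69 * 0.96 = 0.6624
Step 2 — PB = 2150.2 / 0.6624 ≈ 3246.1 kW (5 s.f.)

3246.1 kW


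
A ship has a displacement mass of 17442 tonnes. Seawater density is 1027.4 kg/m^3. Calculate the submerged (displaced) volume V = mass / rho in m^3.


Formula: V = mass / rho
Step 1 — convert tonnes to kg: 17442 t * 1000 = 17442000 kg
Step 2 — V = 17442000 / 1027.4 ≈ 16977 m^3 (5 s.f.)

16977 m^3


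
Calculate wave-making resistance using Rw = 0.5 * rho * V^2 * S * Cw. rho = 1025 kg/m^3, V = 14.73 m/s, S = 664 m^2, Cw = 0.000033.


Formula: Rw = 0.5 * rho * V^2 * S * Cw
Step 1 — V^2 = 14.73^2 = 216.9729
Step 2 — 0.5 * rho * V^2 = 0.5 * 1025 * 216.9729 = 111198.61125
Step 3 — Rw = 111198.61125 * 664 * 0.000033 ≈ 2436.6 N (5 s.f.)

2436.6 N


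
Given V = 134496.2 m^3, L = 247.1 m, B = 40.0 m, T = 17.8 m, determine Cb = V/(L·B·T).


Formula: Cb = V / (L * B * T)
Step 1 — L * B * T = 247.1 * 40.0 * 17.8 = 175935.2 m^3
Step 2 — Cb = 134496.2 / 175935.2 ≈ 0.76446 (5 s.f.)

0.76446


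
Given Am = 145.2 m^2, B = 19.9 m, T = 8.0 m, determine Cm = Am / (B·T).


Formula: Cm = Am / (B * T)
Step 1 — B * T = 19.9 * 8.0 = 159.2 m^2
Step 2 — Cm = 145.2 / 159.2 ≈ 0.91206 (5 s.f.)

0.91206


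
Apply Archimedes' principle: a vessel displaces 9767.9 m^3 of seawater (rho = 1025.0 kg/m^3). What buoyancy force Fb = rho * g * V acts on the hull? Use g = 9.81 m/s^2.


Formula: Fb = rho * g * V
Substituting: Fb = 1025.0 * 9.81 * 9767.9
Intermediate: 1025.0 * 9.81 = 10055.25
Result: Fb = 10055.25 * 9767.9 ≈ 98219000 N (5 s.f.)

98219000 N


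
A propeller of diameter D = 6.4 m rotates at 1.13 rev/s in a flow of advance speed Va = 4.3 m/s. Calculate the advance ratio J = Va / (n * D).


Formula: J = Va / (n * D)
Step 1 — n * D = 1.13 * 6.4 = 7.232
Step 2 — J = 4.3 / 7.232 ≈ 0.59458 (5 s.f.)

0.59458


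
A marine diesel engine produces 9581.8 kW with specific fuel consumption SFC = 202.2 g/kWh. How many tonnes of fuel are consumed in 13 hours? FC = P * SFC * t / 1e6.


Formula: FC (tonnes) = P * SFC * t / 1,000,000
Step 1 — P * SFC * t = 9581.8 * 202.2 * 13 = 25186719.48 g
Step 2 — FC (tonnes) = 25186719.48 / 1,000,000 ≈ 25.187 tonnes (5 s.f.)

25.187 tonnes


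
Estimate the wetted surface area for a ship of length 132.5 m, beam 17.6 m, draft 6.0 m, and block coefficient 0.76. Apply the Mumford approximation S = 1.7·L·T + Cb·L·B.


Formula: S = 1.7*L*T + V/T with V = Cb*L*B*T, i.e. S = L * (1.7*T + Cb*B)
Step 1 — 1.7*T = 1.7 * 6.0 = 10.2 m
Step 2 — Cb*B = 0.76 * 17.6 = 13.376 m
Step 3 — 1.7*T + Cb*B = 10.2 + 13.376 = 23.576 m
Step 4 — S = 132.5 * 23.576 ≈ 3123.8 m^2 (5 s.f.)

3123.8 m^2


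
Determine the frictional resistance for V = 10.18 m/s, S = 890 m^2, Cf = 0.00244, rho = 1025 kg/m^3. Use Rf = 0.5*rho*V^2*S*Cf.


Formula: Rf = 0.5 * rho * V^2 * S * Cf
Step 1 — V^2 = 10.18^2 = 103.6324
Step 2 — 0.5 * rho * V^2 = 0.5 * 1025 * 103.6324 = 53111.605
Step 3 — Rf = 53111.605 * 890 * 0.00244 ≈ 115340 N (5 s.f.)

115340 N


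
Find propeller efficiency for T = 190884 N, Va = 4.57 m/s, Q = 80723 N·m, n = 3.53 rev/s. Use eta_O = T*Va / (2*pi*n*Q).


Formula: eta = T * Va / (2 * pi * n * Q)
Step 1 — numerator = T * Va = 190884 * 4.57 = 872339.88
Step 2 — 2 * pi * n = 2 * pi * 3.53 = 22.179644
Step 3 — denominator = 22.179644 * 80723 = 1790407.4
Step 4 — eta = 872339.88 / 1790407.4 ≈ 0.48723 (5 s.f.)

0.48723


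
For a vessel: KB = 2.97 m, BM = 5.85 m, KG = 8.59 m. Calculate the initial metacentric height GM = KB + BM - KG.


Formula: GM = KB + BM - KG
Step 1 — KM = KB + BM = 2.97 + 5.85 = 8.82 m
Step 2 — GM = KM - KG = 8.82 - 8.59 = 0.23 m

0.23 m


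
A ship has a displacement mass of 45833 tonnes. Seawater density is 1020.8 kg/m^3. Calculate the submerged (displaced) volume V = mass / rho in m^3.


Formula: V = mass / rho
Step 1 — convert tonnes to kg: 45833 t * 1000 = 45833000 kg
Step 2 — V = 45833000 / 1020.8 ≈ 44899 m^3 (5 s.f.)

44899 m^3


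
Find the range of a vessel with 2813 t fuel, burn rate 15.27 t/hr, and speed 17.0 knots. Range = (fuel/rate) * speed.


Formula: endurance = fuel / rate; range = endurance * speed
Step 1 — endurance = 2813 / 15.27 = 184.2174 hours
Step 2 — range = 184.2174 * 17.0 ≈ 3131.7 nautical miles (5 s.f.)

3131.7 NM


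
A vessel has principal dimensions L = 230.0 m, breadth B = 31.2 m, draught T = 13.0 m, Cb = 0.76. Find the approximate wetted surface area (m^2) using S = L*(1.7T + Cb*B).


Formula: S = 1.7*L*T + V/T with V = Cb*L*B*T, i.e. S = L * (1.7*T + Cb*B)
Step 1 — 1.7*T = 1.7 * 13.0 = 22.1 m
Step 2 — Cb*B = 0.76 * 31.2 = 23.712 m
Step 3 — 1.7*T + Cb*B = 22.1 + 23.712 = 45.812 m
Step 4 — S = 230.0 * 45.812 ≈ 10537 m^2 (5 s.f.)

10537 m^2


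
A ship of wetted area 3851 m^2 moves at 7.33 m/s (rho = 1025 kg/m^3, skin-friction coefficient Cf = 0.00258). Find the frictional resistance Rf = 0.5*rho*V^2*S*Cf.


Formula: Rf = 0.5 * rho * V^2 * S * Cf
Step 1 — V^2 = 7.33^2 = 53.7289
Step 2 — 0.5 * rho * V^2 = 0.5 * 1025 * 53.7289 = 27536.06125
Step 3 — Rf = 27536.06125 * 3851 * 0.00258 ≈ 273590 N (5 s.f.)

273590 N


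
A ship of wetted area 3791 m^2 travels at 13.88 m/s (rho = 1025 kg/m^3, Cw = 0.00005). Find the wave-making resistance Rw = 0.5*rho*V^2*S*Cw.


Formula: Rw = 0.5 * rho * V^2 * S * Cw
Step 1 — V^2 = 13.88^2 = 192.6544
Step 2 — 0.5 * rho * V^2 = 0.5 * 1025 * 192.6544 = 98735.38
Step 3 — Rw = 98735.38 * 3791 * 0.00005 ≈ 18715 N (5 s.f.)

18715 N


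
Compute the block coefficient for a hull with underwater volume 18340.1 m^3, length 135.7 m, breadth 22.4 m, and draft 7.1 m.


Formula: Cb = V / (L * B * T)
Step 1 — L * B * T = 135.7 * 22.4 * 7.1 = 21581.728 m^3
Step 2 — Cb = 18340.1 / 21581.728 ≈ 0.84980 (5 s.f.)

0.84980


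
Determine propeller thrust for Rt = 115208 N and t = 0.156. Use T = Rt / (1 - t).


Formula: T = Rt / (1 - t)
Step 1 — (1 - t) = 1 - 0.156 = 0.844
Step 2 — T = 115208 / 0.844 ≈ 136500 N (5 s.f.)

136500 N


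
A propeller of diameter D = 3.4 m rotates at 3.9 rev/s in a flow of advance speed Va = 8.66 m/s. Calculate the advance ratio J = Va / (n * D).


Formula: J = Va / (n * D)
Step 1 — n * D = 3.9 * 3.4 = 13.26
Step 2 — J = 8.66 / 13.26 ≈ 0.65309 (5 s.f.)

0.65309


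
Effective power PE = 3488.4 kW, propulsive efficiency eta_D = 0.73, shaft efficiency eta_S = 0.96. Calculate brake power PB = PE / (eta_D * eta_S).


Formula: PB = PE / (eta_D * eta_S)
Step 1 — combined efficiency = eta_D * eta_S = 0.73 * 0.96 = 0.7008
Step 2 — PB = 3488.4 / 0.7008 ≈ 4977.7 kW (5 s.f.)

4977.7 kW


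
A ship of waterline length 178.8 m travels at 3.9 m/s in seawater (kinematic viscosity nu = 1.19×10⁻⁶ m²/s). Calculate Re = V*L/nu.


Formula: Re = V * L / nu
Step 1 — V * L = 3.9 * 178.8 = 697.32 m^2/s
Step 2 — Re = 697.32 / 1.19e-6 = 5.86e+08

5.86e+08


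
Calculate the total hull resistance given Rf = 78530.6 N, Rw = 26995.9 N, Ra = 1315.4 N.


Formula: Rt = Rf + Rw + Ra
Substituting: Rt = 78530.6 + 26995.9 + 1315.4
Result: Rt = 106841.9 N

106841.9 N


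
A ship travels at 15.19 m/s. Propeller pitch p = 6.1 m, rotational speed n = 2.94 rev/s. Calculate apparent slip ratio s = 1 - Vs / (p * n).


Formula: s = 1 - Vs / (p * n)
Step 1 — p * n = 6.1 * 2.94 = 17.934
Step 2 — Vs / (p*n) = 15.19 / 17.934 = 0.846995 (6 d.p.)
Step 3 — s = 1 - 0.846995 = 0.153005

0.153005


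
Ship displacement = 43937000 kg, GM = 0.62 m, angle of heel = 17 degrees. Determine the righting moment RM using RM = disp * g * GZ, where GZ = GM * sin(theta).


Formula: GZ = GM * sin(theta); RM = disp * g * GZ
Step 1 — GZ = 0.62 * sin(17°) = 0.62 * 0.292372 = 0.181271 m
Step 2 — RM = 43937000 * 9.81 * 0.181271 ≈ 78132000 N·m (5 s.f.)

78132000 N·m


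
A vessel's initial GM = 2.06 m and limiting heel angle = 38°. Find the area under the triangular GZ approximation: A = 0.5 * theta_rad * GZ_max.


Formula: GZ_max = GM * sin(theta); Area = 0.5 * theta_rad * GZ_max
Step 1 — GZ_max = 2.06 * sin(38°) = 2.06 * 0.615661 = 1.268262 m
Step 2 — theta_rad = 38 * pi/180 = 0.663225 rad
Step 3 — Area = 0.5 * 0.663225 * 1.268262 ≈ 0.42057 m·rad (5 s.f.)

0.42057 m·rad


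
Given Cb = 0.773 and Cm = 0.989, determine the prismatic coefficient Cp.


Formula: Cp = Cb / Cm
Substituting: Cp = 0.773 / 0.989
Result: Cp ≈ 0.78160 (5 s.f.)

0.78160


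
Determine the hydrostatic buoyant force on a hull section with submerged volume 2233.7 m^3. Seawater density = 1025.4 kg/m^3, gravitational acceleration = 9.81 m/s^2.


Formula: Fb = rho * g * V
Substituting: Fb = 1025.4 * 9.81 * 2233.7
Intermediate: 1025.4 * 9.81 = 10059.174
Result: Fb = 10059.174 * 2233.7 ≈ 22469000 N (5 s.f.)

22469000 N


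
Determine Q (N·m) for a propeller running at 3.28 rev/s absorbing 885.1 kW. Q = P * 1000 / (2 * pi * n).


Formula: Q = P_W / (2 * pi * n)
Step 1 — P_W = 885.1 kW * 1000 = 885100.0 W
Step 2 — 2 * pi * n = 2 * pi * 3.28 = 20.608848
Step 3 — Q = 885100.0 / 20.608848 ≈ 42948 N·m (5 s.f.)

42948 N·m


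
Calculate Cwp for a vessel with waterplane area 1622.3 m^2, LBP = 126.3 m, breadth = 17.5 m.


Formula: Cwp = Aw / (L * B)
Step 1 — L * B = 126.3 * 17.5 = 2210.25 m^2
Step 2 — Cwp = 1622.3 / 2210.25 ≈ 0.73399 (5 s.f.)

0.73399


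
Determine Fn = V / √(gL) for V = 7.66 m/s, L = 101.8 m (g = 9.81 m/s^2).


Formula: Fn = V / sqrt(g * L)
Step 1 — g * L = 9.81 * 101.8 = 998.658
Step 2 — sqrt(g * L) = sqrt(998.658) = 31.601551
Step 3 — Fn = 7.66 / 31.601551 ≈ 0.24239 (5 s.f.)

0.24239


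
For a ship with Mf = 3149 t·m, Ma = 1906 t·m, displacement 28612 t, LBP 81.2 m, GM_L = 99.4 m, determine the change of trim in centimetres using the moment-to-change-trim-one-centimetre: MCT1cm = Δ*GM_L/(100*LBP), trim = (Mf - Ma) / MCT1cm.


Formula: net trimming moment = Mf - Ma; MCT1cm = Δ*GM_L/(100*LBP); trim = net moment / MCT1cm
Step 1 — net trimming moment = 3149 - 1906 = 1243 t·m
Step 2 — MCT1cm = 28612 * 99.4 / (100 * 81.2) = 350.2503 t·m/cm
Step 3 — trim = 1243 / 350.2503 ≈ 3.5489 cm (5 s.f.)

3.5489 cm


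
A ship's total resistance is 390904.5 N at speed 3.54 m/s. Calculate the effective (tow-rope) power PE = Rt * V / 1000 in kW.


Formula: PE = Rt * V / 1000 (kW)
Step 1 — PE (W) = 390904.5 * 3.54 = 1383801.93 W
Step 2 — PE (kW) = 1383801.93 / 1000 ≈ 1383.8 kW (5 s.f.)

1383.8 kW


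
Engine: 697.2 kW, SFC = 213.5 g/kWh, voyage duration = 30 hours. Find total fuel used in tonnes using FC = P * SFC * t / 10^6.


Formula: FC (tonnes) = P * SFC * t / 1,000,000
Step 1 — P * SFC * t = 697.2 * 213.5 * 30 = 4465566.0 g
Step 2 — FC (tonnes) = 4465566.0 / 1,000,000 ≈ 4.4656 tonnes (5 s.f.)

4.4656 tonnes


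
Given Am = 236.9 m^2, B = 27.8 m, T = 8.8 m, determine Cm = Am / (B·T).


Formula: Cm = Am / (B * T)
Step 1 — B * T = 27.8 * 8.8 = 244.64 m^2
Step 2 — Cm = 236.9 / 244.64 ≈ 0.96836 (5 s.f.)

0.96836


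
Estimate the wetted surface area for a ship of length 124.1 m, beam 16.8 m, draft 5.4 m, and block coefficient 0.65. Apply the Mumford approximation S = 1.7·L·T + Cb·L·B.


Formula: S = 1.7*L*T + V/T with V = Cb*L*B*T, i.e. S = L * (1.7*T + Cb*B)
Step 1 — 1.7*T = 1.7 * 5.4 = 9.18 m
Step 2 — Cb*B = 0.65 * 16.8 = 10.92 m
Step 3 — 1.7*T + Cb*B = 9.18 + 10.92 = 20.1 m
Step 4 — S = 124.1 * 20.1 ≈ 2494.4 m^2 (5 s.f.)

2494.4 m^2


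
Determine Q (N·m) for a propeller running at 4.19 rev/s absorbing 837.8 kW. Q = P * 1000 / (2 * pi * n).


Formula: Q = P_W / (2 * pi * n)
Step 1 — P_W = 837.8 kW * 1000 = 837800.0 W
Step 2 — 2 * pi * n = 2 * pi * 4.19 = 26.326546
Step 3 — Q = 837800.0 / 26.326546 ≈ 31823 N·m (5 s.f.)

31823 N·m


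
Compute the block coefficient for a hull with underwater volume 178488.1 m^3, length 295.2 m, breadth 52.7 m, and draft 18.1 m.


Formula: Cb = V / (L * B * T)
Step 1 — L * B * T = 295.2 * 52.7 * 18.1 = 281582.424 m^3
Step 2 — Cb = 178488.1 / 281582.424 ≈ 0.63388 (5 s.f.)

0.63388


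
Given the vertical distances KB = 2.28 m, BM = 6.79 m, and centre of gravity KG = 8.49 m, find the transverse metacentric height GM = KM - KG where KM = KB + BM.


Formula: GM = KB + BM - KG
Step 1 — KM = KB + BM = 2.28 + 6.79 = 9.07 m
Step 2 — GM = KM - KG = 9.07 - 8.49 = 0.58 m

0.58 m


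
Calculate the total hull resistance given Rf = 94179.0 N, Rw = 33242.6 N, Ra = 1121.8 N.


Formula: Rt = Rf + Rw + Ra
Substituting: Rt = 94179.0 + 33242.6 + 1121.8
Result: Rt = 128543.4 N

128543.4 N


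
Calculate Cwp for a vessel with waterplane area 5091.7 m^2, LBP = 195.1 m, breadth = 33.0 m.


Formula: Cwp = Aw / (L * B)
Step 1 — L * B = 195.1 * 33.0 = 6438.3 m^2
Step 2 — Cwp = 5091.7 / 6438.3 ≈ 0.79085 (5 s.f.)

0.79085


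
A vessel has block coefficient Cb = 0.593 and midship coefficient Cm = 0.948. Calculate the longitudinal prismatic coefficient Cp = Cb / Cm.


Formula: Cp = Cb / Cm
Substituting: Cp = 0.593 / 0.948
Result: Cp ≈ 0.62553 (5 s.f.)

0.62553


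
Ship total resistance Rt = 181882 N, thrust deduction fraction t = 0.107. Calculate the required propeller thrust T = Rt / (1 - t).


Formula: T = Rt / (1 - t)
Step 1 — (1 - t) = 1 - 0.107 = 0.893
Step 2 — T = 181882 / 0.893 ≈ 203680 N (5 s.f.)

203680 N


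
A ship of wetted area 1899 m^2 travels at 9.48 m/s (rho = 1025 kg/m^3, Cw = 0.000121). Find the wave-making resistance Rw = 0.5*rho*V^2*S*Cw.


Formula: Rw = 0.5 * rho * V^2 * S * Cw
Step 1 — V^2 = 9.48^2 = 89.8704
Step 2 — 0.5 * rho * V^2 = 0.5 * 1025 * 89.8704 = 46058.58
Step 3 — Rw = 46058.58 * 1899 * 0.000121 ≈ 10583 N (5 s.f.)

10583 N


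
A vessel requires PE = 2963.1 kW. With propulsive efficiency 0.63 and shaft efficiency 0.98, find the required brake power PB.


Formula: PB = PE / (eta_D * eta_S)
Step 1 — combined efficiency = eta_D * eta_S = 0.63 * 0.98 = 0.6174
Step 2 — PB = 2963.1 / 0.6174 ≈ 4799.3 kW (5 s.f.)

4799.3 kW


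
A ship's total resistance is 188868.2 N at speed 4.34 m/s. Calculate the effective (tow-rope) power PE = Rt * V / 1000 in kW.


Formula: PE = Rt * V / 1000 (kW)
Step 1 — PE (W) = 188868.2 * 4.34 = 819687.988 W
Step 2 — PE (kW) = 819687.988 / 1000 ≈ 819.69 kW (5 s.f.)

819.69 kW


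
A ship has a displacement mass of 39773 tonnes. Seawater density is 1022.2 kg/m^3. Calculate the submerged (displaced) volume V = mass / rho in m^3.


Formula: V = mass / rho
Step 1 — convert tonnes to kg: 39773 t * 1000 = 39773000 kg
Step 2 — V = 39773000 / 1022.2 ≈ 38909 m^3 (5 s.f.)

38909 m^3


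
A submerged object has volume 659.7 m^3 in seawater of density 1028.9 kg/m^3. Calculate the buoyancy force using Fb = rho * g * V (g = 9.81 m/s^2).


Formula: Fb = rho * g * V
Substituting: Fb = 1028.9 * 9.81 * 659.7
Intermediate: 1028.9 * 9.81 = 10093.509
Result: Fb = 10093.509 * 659.7 ≈ 6658700 N (5 s.f.)

6658700 N


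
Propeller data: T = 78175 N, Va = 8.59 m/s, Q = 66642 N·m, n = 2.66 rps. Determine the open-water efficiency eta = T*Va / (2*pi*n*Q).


Formula: eta = T * Va / (2 * pi * n * Q)
Step 1 — numerator = T * Va = 78175 * 8.59 = 671523.25
Step 2 — 2 * pi * n = 2 * pi * 2.66 = 16.713273
Step 3 — denominator = 16.713273 * 66642 = 1113805.94
Step 4 — eta = 671523.25 / 1113805.94 ≈ 0.60291 (5 s.f.)

0.60291


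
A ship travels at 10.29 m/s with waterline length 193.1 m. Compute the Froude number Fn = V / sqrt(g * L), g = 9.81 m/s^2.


Formula: Fn = V / sqrt(g * L)
Step 1 — g * L = 9.81 * 193.1 = 1894.311
Step 2 — sqrt(g * L) = sqrt(1894.311) = 43.523683
Step 3 — Fn = 10.29 / 43.523683 ≈ 0.23642 (5 s.f.)

0.23642


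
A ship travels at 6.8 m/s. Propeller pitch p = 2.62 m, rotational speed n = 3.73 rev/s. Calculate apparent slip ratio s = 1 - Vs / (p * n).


Formula: s = 1 - Vs / (p * n)
Step 1 — p * n = 2.62 * 3.73 = 9.7726
Step 2 — Vs / (p*n) = 6.8 / 9.7726 = 0.695823 (6 d.p.)
Step 3 — s = 1 - 0.695823 = 0.304177

0.304177


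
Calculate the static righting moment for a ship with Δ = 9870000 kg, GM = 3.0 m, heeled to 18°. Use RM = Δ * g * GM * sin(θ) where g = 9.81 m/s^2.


Formula: GZ = GM * sin(theta); RM = disp * g * GZ
Step 1 — GZ = 3.0 * sin(18°) = 3.0 * 0.309017 = 0.927051 m
Step 2 — RM = 9870000 * 9.81 * 0.927051 ≈ 89761000 N·m (5 s.f.)

89761000 N·m


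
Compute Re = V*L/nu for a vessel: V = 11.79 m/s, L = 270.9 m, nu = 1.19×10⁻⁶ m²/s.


Formula: Re = V * L / nu
Step 1 — V * L = 11.79 * 270.9 = 3193.911 m^2/s
Step 2 — Re = 3193.911 / 1.19e-6 = 2.68e+09

2.68e+09


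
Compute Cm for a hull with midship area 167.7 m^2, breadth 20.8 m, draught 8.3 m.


Formula: Cm = Am / (B * T)
Step 1 — B * T = 20.8 * 8.3 = 172.64 m^2
Step 2 — Cm = 167.7 / 172.64 ≈ 0.97139 (5 s.f.)

0.97139


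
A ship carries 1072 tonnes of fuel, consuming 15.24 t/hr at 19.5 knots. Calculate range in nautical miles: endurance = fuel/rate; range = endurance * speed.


Formula: endurance = fuel / rate; range = endurance * speed
Step 1 — endurance = 1072 / 15.24 = 70.3412 hours
Step 2 — range = 70.3412 * 19.5 ≈ 1371.7 nautical miles (5 s.f.)

1371.7 NM


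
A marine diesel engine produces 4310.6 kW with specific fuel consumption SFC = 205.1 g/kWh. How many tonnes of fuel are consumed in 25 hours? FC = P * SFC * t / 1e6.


Formula: FC (tonnes) = P * SFC * t / 1,000,000
Step 1 — P * SFC * t = 4310.6 * 205.1 * 25 = 22102601.5 g
Step 2 — FC (tonnes) = 22102601.5 / 1,000,000 ≈ 22.103 tonnes (5 s.f.)

22.103 tonnes


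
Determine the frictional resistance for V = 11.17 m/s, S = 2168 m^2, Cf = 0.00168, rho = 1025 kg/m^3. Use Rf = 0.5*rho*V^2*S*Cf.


Formula: Rf = 0.5 * rho * V^2 * S * Cf
Step 1 — V^2 = 11.17^2 = 124.7689
Step 2 — 0.5 * rho * V^2 = 0.5 * 1025 * 124.7689 = 63944.06125
Step 3 — Rf = 63944.06125 * 2168 * 0.00168 ≈ 232900 N (5 s.f.)

232900 N


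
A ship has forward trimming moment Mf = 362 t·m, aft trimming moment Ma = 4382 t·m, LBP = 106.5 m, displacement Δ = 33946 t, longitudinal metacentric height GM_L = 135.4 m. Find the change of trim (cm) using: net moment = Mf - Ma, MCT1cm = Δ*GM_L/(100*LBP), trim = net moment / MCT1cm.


Formula: net trimming moment = Mf - Ma; MCT1cm = Δ*GM_L/(100*LBP); trim = net moment / MCT1cm
Step 1 — net trimming moment = 362 - 4382 = -4020 t·m
Step 2 — MCT1cm = 33946 * 135.4 / (100 * 106.5) = 431.5764 t·m/cm
Step 3 — trim = -4020 / 431.5764 ≈ -9.3147 cm (5 s.f.)

-9.3147 cm


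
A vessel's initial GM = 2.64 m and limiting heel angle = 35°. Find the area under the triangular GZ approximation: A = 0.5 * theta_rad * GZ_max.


Formula: GZ_max = GM * sin(theta); Area = 0.5 * theta_rad * GZ_max
Step 1 — GZ_max = 2.64 * sin(35°) = 2.64 * 0.573576 = 1.514241 m
Step 2 — theta_rad = 35 * pi/180 = 0.610865 rad
Step 3 — Area = 0.5 * 0.610865 * 1.514241 ≈ 0.46250 m·rad (5 s.f.)

0.46250 m·rad


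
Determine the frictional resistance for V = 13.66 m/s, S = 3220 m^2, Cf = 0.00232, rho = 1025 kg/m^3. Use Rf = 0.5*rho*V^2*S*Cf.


Formula: Rf = 0.5 * rho * V^2 * S * Cf
Step 1 — V^2 = 13.66^2 = 186.5956
Step 2 — 0.5 * rho * V^2 = 0.5 * 1025 * 186.5956 = 95630.245
Step 3 — Rf = 95630.245 * 3220 * 0.00232 ≈ 714400 N (5 s.f.)

714400 N


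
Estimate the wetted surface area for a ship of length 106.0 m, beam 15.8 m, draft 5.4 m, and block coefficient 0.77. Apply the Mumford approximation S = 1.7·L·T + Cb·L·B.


Formula: S = 1.7*L*T + V/T with V = Cb*L*B*T, i.e. S = L * (1.7*T + Cb*B)
Step 1 — 1.7*T = 1.7 * 5.4 = 9.18 m
Step 2 — Cb*B = 0.77 * 15.8 = 12.166 m
Step 3 — 1.7*T + Cb*B = 9.18 + 12.166 = 21.346 m
Step 4 — S = 106.0 * 21.346 ≈ 2262.7 m^2 (5 s.f.)

2262.7 m^2


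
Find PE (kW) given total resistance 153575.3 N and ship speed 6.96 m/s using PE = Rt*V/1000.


Formula: PE = Rt * V / 1000 (kW)
Step 1 — PE (W) = 153575.3 * 6.96 = 1068884.088 W
Step 2 — PE (kW) = 1068884.088 / 1000 ≈ 1068.9 kW (5 s.f.)

1068.9 kW


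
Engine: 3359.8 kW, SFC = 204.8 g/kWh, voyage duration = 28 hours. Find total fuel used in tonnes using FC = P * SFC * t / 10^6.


Formula: FC (tonnes) = P * SFC * t / 1,000,000
Step 1 — P * SFC * t = 3359.8 * 204.8 * 28 = 19266437.12 g
Step 2 — FC (tonnes) = 19266437.12 / 1,000,000 ≈ 19.266 tonnes (5 s.f.)

19.266 tonnes


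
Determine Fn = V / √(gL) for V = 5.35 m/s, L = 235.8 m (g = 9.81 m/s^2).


Formula: Fn = V / sqrt(g * L)
Step 1 — g * L = 9.81 * 235.8 = 2313.198
Step 2 — sqrt(g * L) = sqrt(2313.198) = 48.095717
Step 3 — Fn = 5.35 / 48.095717 ≈ 0.11124 (5 s.f.)

0.11124


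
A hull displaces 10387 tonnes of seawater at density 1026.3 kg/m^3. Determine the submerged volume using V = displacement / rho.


Formula: V = mass / rho
Step 1 — convert tonnes to kg: 10387 t * 1000 = 10387000 kg
Step 2 — V = 10387000 / 1026.3 ≈ 10121 m^3 (5 s.f.)

10121 m^3


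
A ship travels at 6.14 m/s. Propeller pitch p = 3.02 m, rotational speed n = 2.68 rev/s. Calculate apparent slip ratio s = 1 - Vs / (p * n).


Formula: s = 1 - Vs / (p * n)
Step 1 — p * n = 3.02 * 2.68 = 8.0936
Step 2 — Vs / (p*n) = 6.14 / 8.0936 = 0.758624 (6 d.p.)
Step 3 — s = 1 - 0.758624 = 0.241376

0.241376


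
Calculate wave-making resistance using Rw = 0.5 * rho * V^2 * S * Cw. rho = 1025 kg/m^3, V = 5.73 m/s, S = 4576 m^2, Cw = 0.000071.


Formula: Rw = 0.5 * rho * V^2 * S * Cw
Step 1 — V^2 = 5.73^2 = 32.8329
Step 2 — 0.5 * rho * V^2 = 0.5 * 1025 * 32.8329 = 16826.86125
Step 3 — Rw = 16826.86125 * 4576 * 0.000071 ≈ 5467.0 N (5 s.f.)

5467.0 N


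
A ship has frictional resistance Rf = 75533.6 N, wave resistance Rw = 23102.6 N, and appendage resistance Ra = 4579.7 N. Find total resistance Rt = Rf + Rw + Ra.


Formula: Rt = Rf + Rw + Ra
Substituting: Rt = 75533.6 + 23102.6 + 4579.7
Result: Rt = 103215.9 N

103215.9 N


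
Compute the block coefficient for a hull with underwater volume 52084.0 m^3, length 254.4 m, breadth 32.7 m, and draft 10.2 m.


Formula: Cb = V / (L * B * T)
Step 1 — L * B * T = 254.4 * 32.7 * 10.2 = 84852.576 m^3
Step 2 — Cb = 52084.0 / 84852.576 ≈ 0.61382 (5 s.f.)

0.61382


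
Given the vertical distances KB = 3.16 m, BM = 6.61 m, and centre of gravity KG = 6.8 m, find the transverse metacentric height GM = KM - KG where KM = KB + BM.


Formula: GM = KB + BM - KG
Step 1 — KM = KB + BM = 3.16 + 6.61 = 9.77 m
Step 2 — GM = KM - KG = 9.77 - 6.8 = 2.97 m

2.97 m


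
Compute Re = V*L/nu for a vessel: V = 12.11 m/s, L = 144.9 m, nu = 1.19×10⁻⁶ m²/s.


Formula: Re = V * L / nu
Step 1 — V * L = 12.11 * 144.9 = 1754.739 m^2/s
Step 2 — Re = 1754.739 / 1.19e-6 = 1.47e+09

1.47e+09


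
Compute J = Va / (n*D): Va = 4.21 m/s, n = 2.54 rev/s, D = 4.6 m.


Formula: J = Va / (n * D)
Step 1 — n * D = 2.54 * 4.6 = 11.684
Step 2 — J = 4.21 / 11.684 ≈ 0.36032 (5 s.f.)

0.36032


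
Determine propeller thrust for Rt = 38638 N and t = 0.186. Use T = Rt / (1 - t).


Formula: T = Rt / (1 - t)
Step 1 — (1 - t) = 1 - 0.186 = 0.814
Step 2 — T = 38638 / 0.814 ≈ 47467 N (5 s.f.)

47467 N


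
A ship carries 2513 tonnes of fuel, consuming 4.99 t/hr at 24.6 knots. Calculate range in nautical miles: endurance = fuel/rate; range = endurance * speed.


Formula: endurance = fuel / rate; range = endurance * speed
Step 1 — endurance = 2513 / 4.99 = 503.6072 hours
Step 2 — range = 503.6072 * 24.6 ≈ 12389 nautical miles (5 s.f.)

12389 NM


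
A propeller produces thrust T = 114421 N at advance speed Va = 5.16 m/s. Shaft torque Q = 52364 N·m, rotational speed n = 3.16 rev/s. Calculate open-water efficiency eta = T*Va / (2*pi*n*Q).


Formula: eta = T * Va / (2 * pi * n * Q)
Step 1 — numerator = T * Va = 114421 * 5.16 = 590412.36
Step 2 — 2 * pi * n = 2 * pi * 3.16 = 19.854866
Step 3 — denominator = 19.854866 * 52364 = 1039680.2
Step 4 — eta = 590412.36 / 1039680.2 ≈ 0.56788 (5 s.f.)

0.56788


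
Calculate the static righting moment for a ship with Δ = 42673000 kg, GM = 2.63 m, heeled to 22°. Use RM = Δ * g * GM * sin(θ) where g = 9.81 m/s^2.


Formula: GZ = GM * sin(theta); RM = disp * g * GZ
Step 1 — GZ = 2.63 * sin(22°) = 2.63 * 0.374607 = 0.985216 m
Step 2 — RM = 42673000 * 9.81 * 0.985216 ≈ 412430000 N·m (5 s.f.)

412430000 N·m


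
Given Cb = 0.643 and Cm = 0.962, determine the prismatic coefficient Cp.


Formula: Cp = Cb / Cm
Substituting: Cp = 0.643 / 0.962
Result: Cp ≈ 0.66840 (5 s.f.)

0.66840


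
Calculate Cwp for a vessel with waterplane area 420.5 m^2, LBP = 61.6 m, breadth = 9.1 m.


Formula: Cwp = Aw / (L * B)
Step 1 — L * B = 61.6 * 9.1 = 560.56 m^2
Step 2 — Cwp = 420.5 / 560.56 ≈ 0.75014 (5 s.f.)

0.75014


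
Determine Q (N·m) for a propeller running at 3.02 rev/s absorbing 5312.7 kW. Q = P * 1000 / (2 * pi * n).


Formula: Q = P_W / (2 * pi * n)
Step 1 — P_W = 5312.7 kW * 1000 = 5312700.0 W
Step 2 — 2 * pi * n = 2 * pi * 3.02 = 18.97522
Step 3 — Q = 5312700.0 / 18.97522 ≈ 279980 N·m (5 s.f.)

279980 N·m


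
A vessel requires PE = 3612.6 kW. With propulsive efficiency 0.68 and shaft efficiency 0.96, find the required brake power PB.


Formula: PB = PE / (eta_D * eta_S)
Step 1 — combined efficiency = eta_D * eta_S = 0.68 * 0.96 = 0.6528
Step 2 — PB = 3612.6 / 0.6528 ≈ 5534.0 kW (5 s.f.)

5534.0 kW


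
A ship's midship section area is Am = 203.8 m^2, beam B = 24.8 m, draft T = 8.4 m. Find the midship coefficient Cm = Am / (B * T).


Formula: Cm = Am / (B * T)
Step 1 — B * T = 24.8 * 8.4 = 208.32 m^2
Step 2 — Cm = 203.8 / 208.32 ≈ 0.97830 (5 s.f.)

0.97830


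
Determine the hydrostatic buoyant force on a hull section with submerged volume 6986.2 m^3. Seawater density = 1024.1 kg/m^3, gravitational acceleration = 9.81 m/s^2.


Formula: Fb = rho * g * V
Substituting: Fb = 1024.1 * 9.81 * 6986.2
Intermediate: 1024.1 * 9.81 = 10046.421
Result: Fb = 10046.421 * 6986.2 ≈ 70186000 N (5 s.f.)

70186000 N


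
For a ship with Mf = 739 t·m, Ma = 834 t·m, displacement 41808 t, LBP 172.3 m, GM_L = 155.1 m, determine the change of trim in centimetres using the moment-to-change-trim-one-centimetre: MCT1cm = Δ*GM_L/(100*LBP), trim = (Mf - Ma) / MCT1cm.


Formula: net trimming moment = Mf - Ma; MCT1cm = Δ*GM_L/(100*LBP); trim = net moment / MCT1cm
Step 1 — net trimming moment = 739 - 834 = -95 t·m
Step 2 — MCT1cm = 41808 * 155.1 / (100 * 172.3) = 376.3448 t·m/cm
Step 3 — trim = -95 / 376.3448 ≈ -0.25243 cm (5 s.f.)

-0.25243 cm


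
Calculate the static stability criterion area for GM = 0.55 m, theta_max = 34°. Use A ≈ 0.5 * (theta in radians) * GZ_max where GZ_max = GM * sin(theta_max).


Formula: GZ_max = GM * sin(theta); Area = 0.5 * theta_rad * GZ_max
Step 1 — GZ_max = 0.55 * sin(34°) = 0.55 * 0.559193 = 0.307556 m
Step 2 — theta_rad = 34 * pi/180 = 0.593412 rad
Step 3 — Area = 0.5 * 0.593412 * 0.307556 ≈ 0.091254 m·rad (5 s.f.)

0.091254 m·rad


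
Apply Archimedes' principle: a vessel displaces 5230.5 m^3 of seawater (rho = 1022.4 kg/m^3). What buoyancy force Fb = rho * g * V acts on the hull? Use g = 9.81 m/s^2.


Formula: Fb = rho * g * V
Substituting: Fb = 1022.4 * 9.81 * 5230.5
Intermediate: 1022.4 * 9.81 = 10029.744
Result: Fb = 10029.744 * 5230.5 ≈ 52461000 N (5 s.f.)

52461000 N


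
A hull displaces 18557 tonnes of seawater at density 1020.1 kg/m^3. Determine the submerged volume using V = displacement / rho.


Formula: V = mass / rho
Step 1 — convert tonnes to kg: 18557 t * 1000 = 18557000 kg
Step 2 — V = 18557000 / 1020.1 ≈ 18191 m^3 (5 s.f.)

18191 m^3


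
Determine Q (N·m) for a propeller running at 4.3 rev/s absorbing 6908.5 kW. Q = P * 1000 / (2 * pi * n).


Formula: Q = P_W / (2 * pi * n)
Step 1 — P_W = 6908.5 kW * 1000 = 6908500.0 W
Step 2 — 2 * pi * n = 2 * pi * 4.3 = 27.017697
Step 3 — Q = 6908500.0 / 27.017697 ≈ 255700 N·m (5 s.f.)

255700 N·m


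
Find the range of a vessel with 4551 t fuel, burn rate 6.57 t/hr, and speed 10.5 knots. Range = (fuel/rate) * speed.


Formula: endurance = fuel / rate; range = endurance * speed
Step 1 — endurance = 4551 / 6.57 = 692.6941 hours
Step 2 — range = 692.6941 * 10.5 ≈ 7273.3 nautical miles (5 s.f.)

7273.3 NM


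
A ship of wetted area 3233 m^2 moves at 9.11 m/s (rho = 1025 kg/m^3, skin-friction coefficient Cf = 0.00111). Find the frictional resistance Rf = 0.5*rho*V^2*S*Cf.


Formula: Rf = 0.5 * rho * V^2 * S * Cf
Step 1 — V^2 = 9.11^2 = 82.9921
Step 2 — 0.5 * rho * V^2 = 0.5 * 1025 * 82.9921 = 42533.45125
Step 3 — Rf = 42533.45125 * 3233 * 0.00111 ≈ 152640 N (5 s.f.)

152640 N


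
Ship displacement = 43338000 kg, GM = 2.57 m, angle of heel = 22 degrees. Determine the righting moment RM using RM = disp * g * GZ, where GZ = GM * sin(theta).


Formula: GZ = GM * sin(theta); RM = disp * g * GZ
Step 1 — GZ = 2.57 * sin(22°) = 2.57 * 0.374607 = 0.96274 m
Step 2 — RM = 43338000 * 9.81 * 0.96274 ≈ 409300000 N·m (5 s.f.)

409300000 N·m


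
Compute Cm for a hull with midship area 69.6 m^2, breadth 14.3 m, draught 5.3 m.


Formula: Cm = Am / (B * T)
Step 1 — B * T = 14.3 * 5.3 = 75.79 m^2
Step 2 — Cm = 69.6 / 75.79 ≈ 0.91833 (5 s.f.)

0.91833


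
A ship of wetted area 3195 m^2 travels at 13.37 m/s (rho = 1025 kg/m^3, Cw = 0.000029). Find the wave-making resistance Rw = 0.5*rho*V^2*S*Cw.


Formula: Rw = 0.5 * rho * V^2 * S * Cw
Step 1 — V^2 = 13.37^2 = 178.7569
Step 2 — 0.5 * rho * V^2 = 0.5 * 1025 * 178.7569 = 91612.91125
Step 3 — Rw = 91612.91125 * 3195 * 0.000029 ≈ 8488.4 N (5 s.f.)

8488.4 N


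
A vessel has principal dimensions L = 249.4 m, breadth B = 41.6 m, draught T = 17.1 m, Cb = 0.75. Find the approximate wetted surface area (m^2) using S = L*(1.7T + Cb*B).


Formula: S = 1.7*L*T + V/T with V = Cb*L*B*T, i.e. S = L * (1.7*T + Cb*B)
Step 1 — 1.7*T = 1.7 * 17.1 = 29.07 m
Step 2 — Cb*B = 0.75 * 41.6 = 31.2 m
Step 3 — 1.7*T + Cb*B = 29.07 + 31.2 = 60.27 m
Step 4 — S = 249.4 * 60.27 ≈ 15031 m^2 (5 s.f.)

15031 m^2


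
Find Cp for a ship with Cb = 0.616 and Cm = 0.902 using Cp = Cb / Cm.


Formula: Cp = Cb / Cm
Substituting: Cp = 0.616 / 0.902
Result: Cp ≈ 0.68293 (5 s.f.)

0.68293


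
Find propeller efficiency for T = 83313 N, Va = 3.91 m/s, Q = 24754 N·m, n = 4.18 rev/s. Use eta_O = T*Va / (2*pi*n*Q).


Formula: eta = T * Va / (2 * pi * n * Q)
Step 1 — numerator = T * Va = 83313 * 3.91 = 325753.83
Step 2 — 2 * pi * n = 2 * pi * 4.18 = 26.263715
Step 3 — denominator = 26.263715 * 24754 = 650132.0
Step 4 — eta = 325753.83 / 650132.0 ≈ 0.50106 (5 s.f.)

0.50106


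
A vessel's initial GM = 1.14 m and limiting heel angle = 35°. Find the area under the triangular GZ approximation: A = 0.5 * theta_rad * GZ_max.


Formula: GZ_max = GM * sin(theta); Area = 0.5 * theta_rad * GZ_max
Step 1 — GZ_max = 1.14 * sin(35°) = 1.14 * 0.573576 = 0.653877 m
Step 2 — theta_rad = 35 * pi/180 = 0.610865 rad
Step 3 — Area = 0.5 * 0.610865 * 0.653877 ≈ 0.19972 m·rad (5 s.f.)

0.19972 m·rad


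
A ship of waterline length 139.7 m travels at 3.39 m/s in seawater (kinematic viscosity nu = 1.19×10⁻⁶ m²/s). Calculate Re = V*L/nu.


Formula: Re = V * L / nu
Step 1 — V * L = 3.39 * 139.7 = 473.583 m^2/s
Step 2 — Re = 473.583 / 1.19e-6 = 3.98e+08

3.98e+08


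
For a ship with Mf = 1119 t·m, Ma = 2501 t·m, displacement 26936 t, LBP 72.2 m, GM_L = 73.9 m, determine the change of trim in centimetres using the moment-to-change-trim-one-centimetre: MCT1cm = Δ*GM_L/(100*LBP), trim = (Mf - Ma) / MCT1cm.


Formula: net trimming moment = Mf - Ma; MCT1cm = Δ*GM_L/(100*LBP); trim = net moment / MCT1cm
Step 1 — net trimming moment = 1119 - 2501 = -1382 t·m
Step 2 — MCT1cm = 26936 * 73.9 / (100 * 72.2) = 275.7023 t·m/cm
Step 3 — trim = -1382 / 275.7023 ≈ -5.0127 cm (5 s.f.)

-5.0127 cm


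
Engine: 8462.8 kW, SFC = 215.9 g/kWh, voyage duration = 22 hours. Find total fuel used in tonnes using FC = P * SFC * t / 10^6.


Formula: FC (tonnes) = P * SFC * t / 1,000,000
Step 1 — P * SFC * t = 8462.8 * 215.9 * 22 = 40196607.44 g
Step 2 — FC (tonnes) = 40196607.44 / 1,000,000 ≈ 40.197 tonnes (5 s.f.)

40.197 tonnes


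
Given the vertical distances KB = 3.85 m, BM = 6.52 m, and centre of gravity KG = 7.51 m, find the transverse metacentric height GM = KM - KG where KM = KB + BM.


Formula: GM = KB + BM - KG
Step 1 — KM = KB + BM = 3.85 + 6.52 = 10.37 m
Step 2 — GM = KM - KG = 10.37 - 7.51 = 2.86 m

2.86 m


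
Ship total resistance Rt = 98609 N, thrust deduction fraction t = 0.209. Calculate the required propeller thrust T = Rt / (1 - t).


Formula: T = Rt / (1 - t)
Step 1 — (1 - t) = 1 - 0.209 = 0.791
Step 2 — T = 98609 / 0.791 ≈ 124660 N (5 s.f.)

124660 N


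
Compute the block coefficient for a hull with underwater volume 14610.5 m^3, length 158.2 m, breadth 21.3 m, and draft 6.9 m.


Formula: Cb = V / (L * B * T)
Step 1 — L * B * T = 158.2 * 21.3 * 6.9 = 23250.654 m^3
Step 2 — Cb = 14610.5 / 23250.654 ≈ 0.62839 (5 s.f.)

0.62839


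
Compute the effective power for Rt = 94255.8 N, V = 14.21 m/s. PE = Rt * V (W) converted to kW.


Formula: PE = Rt * V / 1000 (kW)
Step 1 — PE (W) = 94255.8 * 14.21 = 1339374.918 W
Step 2 — PE (kW) = 1339374.918 / 1000 ≈ 1339.4 kW (5 s.f.)

1339.4 kW


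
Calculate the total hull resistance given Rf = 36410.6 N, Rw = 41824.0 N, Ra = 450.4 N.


Formula: Rt = Rf + Rw + Ra
Substituting: Rt = 36410.6 + 41824.0 + 450.4
Result: Rt = 78685.0 N

78685.0 N


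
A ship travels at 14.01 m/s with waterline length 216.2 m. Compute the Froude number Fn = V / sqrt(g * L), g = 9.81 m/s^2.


Formula: Fn = V / sqrt(g * L)
Step 1 — g * L = 9.81 * 216.2 = 2120.922
Step 2 — sqrt(g * L) = sqrt(2120.922) = 46.053469
Step 3 — Fn = 14.01 / 46.053469 ≈ 0.30421 (5 s.f.)

0.30421


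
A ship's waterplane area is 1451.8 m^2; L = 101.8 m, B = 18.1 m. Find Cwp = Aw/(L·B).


Formula: Cwp = Aw / (L * B)
Step 1 — L * B = 101.8 * 18.1 = 1842.58 m^2
Step 2 — Cwp = 1451.8 / 1842.58 ≈ 0.78792 (5 s.f.)

0.78792


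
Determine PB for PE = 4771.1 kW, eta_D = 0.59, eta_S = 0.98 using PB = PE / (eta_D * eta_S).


Formula: PB = PE / (eta_D * eta_S)
Step 1 — combined efficiency = eta_D * eta_S = 0.59 * 0.98 = 0.5782
Step 2 — PB = 4771.1 / 0.5782 ≈ 8251.6 kW (5 s.f.)

8251.6 kW


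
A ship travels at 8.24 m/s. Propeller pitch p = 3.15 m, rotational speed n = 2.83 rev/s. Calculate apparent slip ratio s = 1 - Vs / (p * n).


Formula: s = 1 - Vs / (p * n)
Step 1 — p * n = 3.15 * 2.83 = 8.9145
Step 2 — Vs / (p*n) = 8.24 / 8.9145 = 0.924337 (6 d.p.)
Step 3 — s = 1 - 0.924337 = 0.075663

0.075663


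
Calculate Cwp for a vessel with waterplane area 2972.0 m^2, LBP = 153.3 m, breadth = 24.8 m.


Formula: Cwp = Aw / (L * B)
Step 1 — L * B = 153.3 * 24.8 = 3801.84 m^2
Step 2 — Cwp = 2972.0 / 3801.84 ≈ 0.78173 (5 s.f.)

0.78173


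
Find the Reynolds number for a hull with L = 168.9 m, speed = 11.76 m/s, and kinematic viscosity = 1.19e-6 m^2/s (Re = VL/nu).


Formula: Re = V * L / nu
Step 1 — V * L = 11.76 * 168.9 = 1986.264 m^2/s
Step 2 — Re = 1986.264 / 1.19e-6 = 1.67e+09

1.67e+09


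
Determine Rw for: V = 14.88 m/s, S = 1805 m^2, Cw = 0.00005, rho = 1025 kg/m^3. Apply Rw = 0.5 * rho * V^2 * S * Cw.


Formula: Rw = 0.5 * rho * V^2 * S * Cw
Step 1 — V^2 = 14.88^2 = 221.4144
Step 2 — 0.5 * rho * V^2 = 0.5 * 1025 * 221.4144 = 113474.88
Step 3 — Rw = 113474.88 * 1805 * 0.00005 ≈ 10241 N (5 s.f.)

10241 N


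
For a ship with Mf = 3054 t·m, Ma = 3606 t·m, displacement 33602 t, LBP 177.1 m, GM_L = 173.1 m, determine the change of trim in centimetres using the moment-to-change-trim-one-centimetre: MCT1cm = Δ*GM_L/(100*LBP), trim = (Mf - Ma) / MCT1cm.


Formula: net trimming moment = Mf - Ma; MCT1cm = Δ*GM_L/(100*LBP); trim = net moment / MCT1cm
Step 1 — net trimming moment = 3054 - 3606 = -552 t·m
Step 2 — MCT1cm = 33602 * 173.1 / (100 * 177.1) = 328.4306 t·m/cm
Step 3 — trim = -552 / 328.4306 ≈ -1.6807 cm (5 s.f.)

-1.6807 cm


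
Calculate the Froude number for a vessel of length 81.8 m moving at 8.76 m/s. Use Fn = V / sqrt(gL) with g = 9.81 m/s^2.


Formula: Fn = V / sqrt(g * L)
Step 1 — g * L = 9.81 * 81.8 = 802.458
Step 2 — sqrt(g * L) = sqrt(802.458) = 28.32769
Step 3 — Fn = 8.76 / 28.32769 ≈ 0.30924 (5 s.f.)

0.30924


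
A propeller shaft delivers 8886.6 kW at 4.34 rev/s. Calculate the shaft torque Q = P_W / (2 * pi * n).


Formula: Q = P_W / (2 * pi * n)
Step 1 — P_W = 8886.6 kW * 1000 = 8886600.0 W
Step 2 — 2 * pi * n = 2 * pi * 4.34 = 27.269024
Step 3 — Q = 8886600.0 / 27.269024 ≈ 325890 N·m (5 s.f.)

325890 N·m


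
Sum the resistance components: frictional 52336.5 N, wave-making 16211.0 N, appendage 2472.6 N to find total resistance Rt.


Formula: Rt = Rf + Rw + Ra
Substituting: Rt = 52336.5 + 16211.0 + 2472.6
Result: Rt = 71020.1 N

71020.1 N
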